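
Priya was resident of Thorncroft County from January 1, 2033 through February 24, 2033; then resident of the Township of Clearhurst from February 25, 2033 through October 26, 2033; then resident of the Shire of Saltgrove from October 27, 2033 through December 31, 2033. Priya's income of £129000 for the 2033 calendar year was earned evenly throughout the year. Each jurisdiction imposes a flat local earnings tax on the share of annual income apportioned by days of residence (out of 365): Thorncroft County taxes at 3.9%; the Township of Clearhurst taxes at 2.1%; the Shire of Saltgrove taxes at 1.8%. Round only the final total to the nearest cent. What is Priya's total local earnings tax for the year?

£2988.91

Thorncroft County, January 1 – February 24, 2033: 55 days → £129000 × 3.9% × 55/365 = £758.0959
The Township of Clearhurst, February 25 – October 26, 2033: 244 days → £129000 × 2.1% × 244/365 = £1810.9479
The Shire of Saltgrove, October 27 – December 31, 2033: 66 days → £129000 × 1.8% × 66/365 = £419.8685
Total = £2988.9123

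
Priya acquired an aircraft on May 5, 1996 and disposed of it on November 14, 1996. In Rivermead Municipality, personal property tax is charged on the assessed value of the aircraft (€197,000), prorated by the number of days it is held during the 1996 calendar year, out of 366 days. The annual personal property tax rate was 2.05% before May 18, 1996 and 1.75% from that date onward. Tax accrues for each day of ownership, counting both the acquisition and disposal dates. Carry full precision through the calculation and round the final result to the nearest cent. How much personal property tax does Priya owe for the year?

May 5 – May 17, 1996: 13 days at 2.05% → €197,000 × 2.05% × 13/366 = €143.4440
May 18 – November 14, 1996: 181 days at 1.75% → €197,000 × 1.75% × 181/366 = €1,704.9112
Total = €1,848.3552

€1,848.36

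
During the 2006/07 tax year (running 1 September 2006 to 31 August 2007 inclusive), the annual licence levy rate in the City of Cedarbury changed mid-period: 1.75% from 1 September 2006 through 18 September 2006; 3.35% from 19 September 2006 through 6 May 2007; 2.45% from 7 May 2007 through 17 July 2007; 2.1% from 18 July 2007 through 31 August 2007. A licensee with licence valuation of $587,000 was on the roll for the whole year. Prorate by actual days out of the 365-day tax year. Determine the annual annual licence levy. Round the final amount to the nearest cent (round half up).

$17,254.58

1 September – 18 September 2006: 18 days at 1.75% → $587,000 × 1.75% × 18/365 = $506.5890
19 September 2006 – 6 May 2007: 230 days at 3.35% → $587,000 × 3.35% × 230/365 = $12,391.3288
7 May – 17 July 2007: 72 days at 2.45% → $587,000 × 2.45% × 72/365 = $2,836.8986
18 July – 31 August 2007: 45 days at 2.1% → $587,000 × 2.1% × 45/365 = $1,519.7671
Total = $17,254.5836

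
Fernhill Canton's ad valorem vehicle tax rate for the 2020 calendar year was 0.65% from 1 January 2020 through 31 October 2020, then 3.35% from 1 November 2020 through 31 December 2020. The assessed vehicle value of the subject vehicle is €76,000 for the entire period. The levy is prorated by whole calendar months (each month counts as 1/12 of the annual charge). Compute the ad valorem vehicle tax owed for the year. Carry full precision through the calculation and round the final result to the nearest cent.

1 January – 31 October 2020: 10 months at 0.65% → €76,000 × 0.65% × 10/12 = €411.6667
1 November – 31 December 2020: 2 months at 3.35% → €76,000 × 3.35% × 2/12 = €424.3333
Total = €836.0000

€836.00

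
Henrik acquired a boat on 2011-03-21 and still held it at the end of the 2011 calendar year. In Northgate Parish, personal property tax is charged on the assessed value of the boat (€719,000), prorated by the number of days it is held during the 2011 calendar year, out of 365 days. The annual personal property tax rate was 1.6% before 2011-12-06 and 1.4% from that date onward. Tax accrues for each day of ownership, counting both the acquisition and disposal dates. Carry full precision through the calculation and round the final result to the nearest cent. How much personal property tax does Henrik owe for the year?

2011-03-21 to 2011-12-05: 260 days at 1.6% → €719,000 × 1.6% × 260/365 = €8,194.6301
2011-12-06 to 2011-12-31: 26 days at 1.4% → €719,000 × 1.4% × 26/365 = €717.0301
Total = €8,911.6603

€8,911.66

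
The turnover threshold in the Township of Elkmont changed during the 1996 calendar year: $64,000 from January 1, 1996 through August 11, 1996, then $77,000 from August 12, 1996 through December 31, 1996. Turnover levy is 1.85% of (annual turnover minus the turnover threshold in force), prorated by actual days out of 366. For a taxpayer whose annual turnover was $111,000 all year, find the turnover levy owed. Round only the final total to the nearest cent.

$776.19

January 1 – August 11, 1996: 224 days, exemption $64,000 → ($111,000 − $64,000) × 1.85% × 224/366 = $532.1530
August 12 – December 31, 1996: 142 days, exemption $77,000 → ($111,000 − $77,000) × 1.85% × 142/366 = $244.0383
Total = $776.1913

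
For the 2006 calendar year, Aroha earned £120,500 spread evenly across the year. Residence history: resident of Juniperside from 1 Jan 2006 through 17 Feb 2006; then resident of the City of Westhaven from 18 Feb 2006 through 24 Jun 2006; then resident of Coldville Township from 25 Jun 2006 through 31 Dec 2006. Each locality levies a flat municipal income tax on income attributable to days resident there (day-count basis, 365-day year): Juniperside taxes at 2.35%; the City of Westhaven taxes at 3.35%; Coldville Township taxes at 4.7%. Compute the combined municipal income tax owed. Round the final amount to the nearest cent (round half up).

Juniperside, 1 Jan – 17 Feb 2006: 48 days → £120,500 × 2.35% × 48/365 = £372.3945
The City of Westhaven, 18 Feb – 24 Jun 2006: 127 days → £120,500 × 3.35% × 127/365 = £1,404.5678
Coldville Township, 25 Jun – 31 Dec 2006: 190 days → £120,500 × 4.7% × 190/365 = £2,948.1233
Total = £4,725.0856

£4,725.09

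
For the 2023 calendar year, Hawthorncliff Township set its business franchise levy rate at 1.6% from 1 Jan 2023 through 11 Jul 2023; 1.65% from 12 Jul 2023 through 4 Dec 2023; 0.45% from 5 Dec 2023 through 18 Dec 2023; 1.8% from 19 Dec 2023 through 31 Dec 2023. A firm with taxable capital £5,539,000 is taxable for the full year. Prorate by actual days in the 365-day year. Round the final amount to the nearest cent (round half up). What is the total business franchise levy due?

1 Jan – 11 Jul 2023: 192 days at 1.6% → £5,539,000 × 1.6% × 192/365 = £46,618.6521
12 Jul – 4 Dec 2023: 146 days at 1.65% → £5,539,000 × 1.65% × 146/365 = £36,557.4000
5 Dec – 18 Dec 2023: 14 days at 0.45% → £5,539,000 × 0.45% × 14/365 = £956.0466
19 Dec – 31 Dec 2023: 13 days at 1.8% → £5,539,000 × 1.8% × 13/365 = £3,551.0301
Total = £87,683.1288

£87,683.13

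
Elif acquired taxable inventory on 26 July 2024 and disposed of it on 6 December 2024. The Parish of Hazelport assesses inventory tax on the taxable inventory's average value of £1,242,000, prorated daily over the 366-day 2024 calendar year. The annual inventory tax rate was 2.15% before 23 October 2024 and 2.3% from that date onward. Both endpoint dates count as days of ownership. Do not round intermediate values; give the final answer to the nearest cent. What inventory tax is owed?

26 July – 22 October 2024: 89 days at 2.15% → £1,242,000 × 2.15% × 89/366 = £6,493.3525
23 October – 6 December 2024: 45 days at 2.3% → £1,242,000 × 2.3% × 45/366 = £3,512.2131
Total = £10,005.5656

£10,005.57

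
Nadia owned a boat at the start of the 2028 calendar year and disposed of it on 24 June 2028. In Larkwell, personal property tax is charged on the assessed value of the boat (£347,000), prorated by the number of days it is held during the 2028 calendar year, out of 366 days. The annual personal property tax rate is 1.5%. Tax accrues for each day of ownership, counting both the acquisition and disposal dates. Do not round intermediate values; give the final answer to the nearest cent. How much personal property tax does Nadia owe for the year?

Days held (1 January – 24 June 2028): 176 out of 366
Tax = £347,000 × 1.5% × 176/366 = £2,502.9508

£2,502.95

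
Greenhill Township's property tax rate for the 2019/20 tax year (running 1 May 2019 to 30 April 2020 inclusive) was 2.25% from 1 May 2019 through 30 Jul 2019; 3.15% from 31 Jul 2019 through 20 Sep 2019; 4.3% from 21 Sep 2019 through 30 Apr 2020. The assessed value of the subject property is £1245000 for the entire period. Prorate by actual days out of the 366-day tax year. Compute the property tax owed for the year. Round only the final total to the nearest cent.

£45155.06

1 May – 30 Jul 2019: 91 days at 2.25% → £1245000 × 2.25% × 91/366 = £6964.8566
31 Jul – 20 Sep 2019: 52 days at 3.15% → £1245000 × 3.15% × 52/366 = £5571.8852
21 Sep 2019 – 30 Apr 2020: 223 days at 4.3% → £1245000 × 4.3% × 223/366 = £32618.3197
Total = £45155.0615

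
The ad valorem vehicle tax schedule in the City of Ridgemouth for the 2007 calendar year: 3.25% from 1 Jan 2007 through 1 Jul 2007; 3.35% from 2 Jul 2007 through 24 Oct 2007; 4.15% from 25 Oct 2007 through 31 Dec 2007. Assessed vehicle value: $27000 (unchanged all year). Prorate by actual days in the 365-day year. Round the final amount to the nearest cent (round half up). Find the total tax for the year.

$931.28

1 Jan – 1 Jul 2007: 182 days at 3.25% → $27000 × 3.25% × 182/365 = $437.5479
2 Jul – 24 Oct 2007: 115 days at 3.35% → $27000 × 3.35% × 115/365 = $284.9795
25 Oct – 31 Dec 2007: 68 days at 4.15% → $27000 × 4.15% × 68/365 = $208.7507
Total = $931.2781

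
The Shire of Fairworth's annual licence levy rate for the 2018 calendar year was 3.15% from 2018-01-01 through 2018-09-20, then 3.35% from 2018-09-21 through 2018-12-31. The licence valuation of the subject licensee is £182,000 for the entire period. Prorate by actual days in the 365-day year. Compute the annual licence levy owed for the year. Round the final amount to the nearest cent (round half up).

£5,834.72

2018-01-01 to 2018-09-20: 263 days at 3.15% → £182,000 × 3.15% × 263/365 = £4,130.9014
2018-09-21 to 2018-12-31: 102 days at 3.35% → £182,000 × 3.35% × 102/365 = £1,703.8192
Total = £5,834.7205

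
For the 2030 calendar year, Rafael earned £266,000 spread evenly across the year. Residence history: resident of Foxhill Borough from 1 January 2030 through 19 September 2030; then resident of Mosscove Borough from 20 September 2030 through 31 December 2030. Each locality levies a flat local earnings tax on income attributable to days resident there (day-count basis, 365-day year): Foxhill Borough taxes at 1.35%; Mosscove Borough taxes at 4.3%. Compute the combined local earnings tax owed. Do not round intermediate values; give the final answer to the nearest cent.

£5,805.36

Foxhill Borough, 1 January – 19 September 2030: 262 days → £266,000 × 1.35% × 262/365 = £2,577.6493
Mosscove Borough, 20 September – 31 December 2030: 103 days → £266,000 × 4.3% × 103/365 = £3,227.7096
Total = £5,805.3589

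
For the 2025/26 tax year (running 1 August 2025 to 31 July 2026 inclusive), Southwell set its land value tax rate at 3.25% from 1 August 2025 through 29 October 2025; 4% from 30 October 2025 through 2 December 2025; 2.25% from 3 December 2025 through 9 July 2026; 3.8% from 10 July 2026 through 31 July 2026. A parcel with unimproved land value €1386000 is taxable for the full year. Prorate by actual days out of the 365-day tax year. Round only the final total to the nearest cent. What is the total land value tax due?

€38156.77

1 August – 29 October 2025: 90 days at 3.25% → €1386000 × 3.25% × 90/365 = €11106.9863
30 October – 2 December 2025: 34 days at 4% → €1386000 × 4% × 34/365 = €5164.2740
3 December 2025 – 9 July 2026: 219 days at 2.25% → €1386000 × 2.25% × 219/365 = €18711.0000
10 July – 31 July 2026: 22 days at 3.8% → €1386000 × 3.8% × 22/365 = €3174.5096
Total = €38156.7699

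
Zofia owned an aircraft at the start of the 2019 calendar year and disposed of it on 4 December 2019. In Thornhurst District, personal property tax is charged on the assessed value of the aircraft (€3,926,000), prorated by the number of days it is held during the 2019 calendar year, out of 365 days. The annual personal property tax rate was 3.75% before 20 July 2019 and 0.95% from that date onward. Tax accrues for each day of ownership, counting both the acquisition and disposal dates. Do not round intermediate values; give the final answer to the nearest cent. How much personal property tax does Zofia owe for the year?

1 January – 19 July 2019: 200 days at 3.75% → €3,926,000 × 3.75% × 200/365 = €80,671.2329
20 July – 4 December 2019: 138 days at 0.95% → €3,926,000 × 0.95% × 138/365 = €14,101.3315
Total = €94,772.5644

€94,772.56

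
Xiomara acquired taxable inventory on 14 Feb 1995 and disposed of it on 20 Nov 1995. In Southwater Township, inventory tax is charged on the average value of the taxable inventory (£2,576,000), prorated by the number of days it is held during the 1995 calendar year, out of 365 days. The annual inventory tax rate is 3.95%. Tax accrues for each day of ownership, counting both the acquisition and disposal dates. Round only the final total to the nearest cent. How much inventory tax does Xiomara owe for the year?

£78,056.33

Days held (14 Feb – 20 Nov 1995): 280 out of 365
Tax = £2,576,000 × 3.95% × 280/365 = £78,056.3288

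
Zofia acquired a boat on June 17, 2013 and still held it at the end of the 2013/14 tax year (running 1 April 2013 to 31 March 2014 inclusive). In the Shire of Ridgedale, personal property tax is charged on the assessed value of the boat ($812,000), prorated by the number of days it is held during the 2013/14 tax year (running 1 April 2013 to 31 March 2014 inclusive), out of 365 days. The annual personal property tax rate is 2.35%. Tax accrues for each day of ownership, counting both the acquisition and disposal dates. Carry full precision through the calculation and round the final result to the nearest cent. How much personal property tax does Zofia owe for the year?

Days held (June 17, 2013 – March 31, 2014): 288 out of 365
Tax = $812,000 × 2.35% × 288/365 = $15,056.4822

$15,056.48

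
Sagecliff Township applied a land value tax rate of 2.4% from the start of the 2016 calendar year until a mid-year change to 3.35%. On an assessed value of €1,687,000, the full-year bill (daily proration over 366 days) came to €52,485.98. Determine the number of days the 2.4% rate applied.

92 days

Let d = days at the first rate; then 366 − d days at the second rate.
€1,687,000 × [2.4%·d + 3.35%·(366−d)] / 366 = €52,485.98
Solving gives d = 92, so the new rate took effect on April 2, 2016.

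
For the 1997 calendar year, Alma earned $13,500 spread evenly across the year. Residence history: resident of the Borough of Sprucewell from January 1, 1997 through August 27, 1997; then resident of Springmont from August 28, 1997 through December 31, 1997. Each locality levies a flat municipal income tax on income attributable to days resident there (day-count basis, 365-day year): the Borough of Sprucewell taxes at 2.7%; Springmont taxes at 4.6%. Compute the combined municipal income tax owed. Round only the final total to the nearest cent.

The Borough of Sprucewell, January 1 – August 27, 1997: 239 days → $13,500 × 2.7% × 239/365 = $238.6726
Springmont, August 28 – December 31, 1997: 126 days → $13,500 × 4.6% × 126/365 = $214.3726
Total = $453.0452

$453.05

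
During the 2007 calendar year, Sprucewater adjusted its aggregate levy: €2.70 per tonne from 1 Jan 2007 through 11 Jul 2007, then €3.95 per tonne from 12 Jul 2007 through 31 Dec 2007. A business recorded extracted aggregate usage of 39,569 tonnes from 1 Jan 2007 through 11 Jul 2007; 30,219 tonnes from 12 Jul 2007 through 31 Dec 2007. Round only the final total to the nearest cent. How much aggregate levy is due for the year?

€226,201.35

1 Jan – 11 Jul 2007: 39,569 tonnes at €2.70/tonne → €106,836.30
12 Jul – 31 Dec 2007: 30,219 tonnes at €3.95/tonne → €119,365.05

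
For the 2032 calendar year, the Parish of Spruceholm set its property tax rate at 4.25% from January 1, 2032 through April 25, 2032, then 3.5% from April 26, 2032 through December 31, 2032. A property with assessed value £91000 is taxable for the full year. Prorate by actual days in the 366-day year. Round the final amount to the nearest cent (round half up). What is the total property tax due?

£3401.31

January 1 – April 25, 2032: 116 days at 4.25% → £91000 × 4.25% × 116/366 = £1225.7650
April 26 – December 31, 2032: 250 days at 3.5% → £91000 × 3.5% × 250/366 = £2175.5464
Total = £3401.3115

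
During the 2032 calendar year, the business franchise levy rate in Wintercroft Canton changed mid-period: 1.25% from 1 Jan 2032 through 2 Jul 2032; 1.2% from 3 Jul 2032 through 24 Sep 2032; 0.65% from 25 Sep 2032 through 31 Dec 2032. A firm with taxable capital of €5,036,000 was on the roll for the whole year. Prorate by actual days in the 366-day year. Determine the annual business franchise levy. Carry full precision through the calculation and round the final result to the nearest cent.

1 Jan – 2 Jul 2032: 184 days at 1.25% → €5,036,000 × 1.25% × 184/366 = €31,646.9945
3 Jul – 24 Sep 2032: 84 days at 1.2% → €5,036,000 × 1.2% × 84/366 = €13,869.6393
25 Sep – 31 Dec 2032: 98 days at 0.65% → €5,036,000 × 0.65% × 98/366 = €8,764.8415
Total = €54,281.4754

€54,281.48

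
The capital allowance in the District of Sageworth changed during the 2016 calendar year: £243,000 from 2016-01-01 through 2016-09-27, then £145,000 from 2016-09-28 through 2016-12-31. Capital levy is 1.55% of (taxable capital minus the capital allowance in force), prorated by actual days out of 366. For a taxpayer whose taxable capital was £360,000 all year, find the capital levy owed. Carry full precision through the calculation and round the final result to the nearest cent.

2016-01-01 to 2016-09-27: 271 days, exemption £243,000 → (£360,000 − £243,000) × 1.55% × 271/366 = £1,342.7828
2016-09-28 to 2016-12-31: 95 days, exemption £145,000 → (£360,000 − £145,000) × 1.55% × 95/366 = £864.9932
Total = £2,207.7760

£2,207.78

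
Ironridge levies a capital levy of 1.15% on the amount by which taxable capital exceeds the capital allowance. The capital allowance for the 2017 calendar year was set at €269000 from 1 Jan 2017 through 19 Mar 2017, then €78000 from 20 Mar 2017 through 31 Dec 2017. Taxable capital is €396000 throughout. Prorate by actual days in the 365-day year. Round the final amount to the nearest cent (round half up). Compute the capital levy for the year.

1 Jan – 19 Mar 2017: 78 days, exemption €269000 → (€396000 − €269000) × 1.15% × 78/365 = €312.1068
20 Mar – 31 Dec 2017: 287 days, exemption €78000 → (€396000 − €78000) × 1.15% × 287/365 = €2875.5041
Total = €3187.6110

€3187.61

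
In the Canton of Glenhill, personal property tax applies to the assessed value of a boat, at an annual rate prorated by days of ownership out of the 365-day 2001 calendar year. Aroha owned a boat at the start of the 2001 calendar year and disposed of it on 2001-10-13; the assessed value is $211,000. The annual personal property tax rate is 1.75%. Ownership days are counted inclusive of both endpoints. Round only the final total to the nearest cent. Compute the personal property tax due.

$2,893.30

Days held (2001-01-01 to 2001-10-13): 286 out of 365
Tax = $211,000 × 1.75% × 286/365 = $2,893.3014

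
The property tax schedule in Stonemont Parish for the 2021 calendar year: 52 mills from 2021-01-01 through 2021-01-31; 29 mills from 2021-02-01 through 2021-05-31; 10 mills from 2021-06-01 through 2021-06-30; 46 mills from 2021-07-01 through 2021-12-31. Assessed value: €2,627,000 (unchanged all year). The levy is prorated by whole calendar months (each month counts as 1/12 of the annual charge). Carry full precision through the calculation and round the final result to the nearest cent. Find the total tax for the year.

2021-01-01 to 2021-01-31: 1 month at 52 mills → €2,627,000 × 5.2% × 1/12 = €11,383.6667
2021-02-01 to 2021-05-31: 4 months at 29 mills → €2,627,000 × 2.9% × 4/12 = €25,394.3333
2021-06-01 to 2021-06-30: 1 month at 10 mills → €2,627,000 × 1% × 1/12 = €2,189.1667
2021-07-01 to 2021-12-31: 6 months at 46 mills → €2,627,000 × 4.6% × 6/12 = €60,421.0000
Total = €99,388.1667

€99,388.17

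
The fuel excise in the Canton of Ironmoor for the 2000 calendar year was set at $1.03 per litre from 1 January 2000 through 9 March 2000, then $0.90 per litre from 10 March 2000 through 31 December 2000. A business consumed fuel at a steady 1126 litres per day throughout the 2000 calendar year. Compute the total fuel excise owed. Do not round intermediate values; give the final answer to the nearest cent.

$381004.62

1 January – 9 March 2000: 69 days × 1126 litres/day = 77,694 litres at $1.03/litre → $80024.82
10 March – 31 December 2000: 297 days × 1126 litres/day = 334,422 litres at $0.90/litre → $300979.80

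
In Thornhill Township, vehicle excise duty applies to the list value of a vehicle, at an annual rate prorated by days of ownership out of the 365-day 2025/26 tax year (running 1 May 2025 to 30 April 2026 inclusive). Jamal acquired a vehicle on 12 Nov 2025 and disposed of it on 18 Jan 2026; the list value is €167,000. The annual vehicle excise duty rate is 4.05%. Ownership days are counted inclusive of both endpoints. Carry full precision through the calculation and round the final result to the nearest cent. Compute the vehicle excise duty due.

€1,260.05

Days held (12 Nov 2025 – 18 Jan 2026): 68 out of 365
Tax = €167,000 × 4.05% × 68/365 = €1,260.0493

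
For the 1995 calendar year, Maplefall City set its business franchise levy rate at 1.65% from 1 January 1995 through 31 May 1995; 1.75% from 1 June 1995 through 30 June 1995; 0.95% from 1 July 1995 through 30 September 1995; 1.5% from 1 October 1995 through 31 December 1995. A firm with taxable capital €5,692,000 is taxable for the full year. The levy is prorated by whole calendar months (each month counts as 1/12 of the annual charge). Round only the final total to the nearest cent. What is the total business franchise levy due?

1 January – 31 May 1995: 5 months at 1.65% → €5,692,000 × 1.65% × 5/12 = €39,132.5000
1 June – 30 June 1995: 1 month at 1.75% → €5,692,000 × 1.75% × 1/12 = €8,300.8333
1 July – 30 September 1995: 3 months at 0.95% → €5,692,000 × 0.95% × 3/12 = €13,518.5000
1 October – 31 December 1995: 3 months at 1.5% → €5,692,000 × 1.5% × 3/12 = €21,345.0000
Total = €82,296.8333

€82,296.83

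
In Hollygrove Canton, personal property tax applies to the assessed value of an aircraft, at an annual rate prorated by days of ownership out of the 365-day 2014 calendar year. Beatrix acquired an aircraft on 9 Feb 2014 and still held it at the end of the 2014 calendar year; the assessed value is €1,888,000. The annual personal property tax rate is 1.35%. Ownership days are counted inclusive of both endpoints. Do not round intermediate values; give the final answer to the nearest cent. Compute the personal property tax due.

€22,764.62

Days held (9 Feb – 31 Dec 2014): 326 out of 365
Tax = €1,888,000 × 1.35% × 326/365 = €22,764.6247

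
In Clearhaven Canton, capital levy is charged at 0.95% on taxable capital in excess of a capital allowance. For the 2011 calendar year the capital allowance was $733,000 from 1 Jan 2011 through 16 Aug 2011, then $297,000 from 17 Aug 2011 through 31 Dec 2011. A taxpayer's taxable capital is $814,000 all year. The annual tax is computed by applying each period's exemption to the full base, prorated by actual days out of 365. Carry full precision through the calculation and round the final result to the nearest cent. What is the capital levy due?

$2,324.17

1 Jan – 16 Aug 2011: 228 days, exemption $733,000 → ($814,000 − $733,000) × 0.95% × 228/365 = $480.6740
17 Aug – 31 Dec 2011: 137 days, exemption $297,000 → ($814,000 − $297,000) × 0.95% × 137/365 = $1,843.4945
Total = $2,324.1685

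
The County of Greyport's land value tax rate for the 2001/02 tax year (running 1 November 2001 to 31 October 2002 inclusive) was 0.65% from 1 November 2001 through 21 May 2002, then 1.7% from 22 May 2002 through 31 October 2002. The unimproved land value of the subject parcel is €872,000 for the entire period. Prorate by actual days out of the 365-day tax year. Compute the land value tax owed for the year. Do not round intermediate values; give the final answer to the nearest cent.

€9,756.84

1 November 2001 – 21 May 2002: 202 days at 0.65% → €872,000 × 0.65% × 202/365 = €3,136.8110
22 May – 31 October 2002: 163 days at 1.7% → €872,000 × 1.7% × 163/365 = €6,620.0329
Total = €9,756.8438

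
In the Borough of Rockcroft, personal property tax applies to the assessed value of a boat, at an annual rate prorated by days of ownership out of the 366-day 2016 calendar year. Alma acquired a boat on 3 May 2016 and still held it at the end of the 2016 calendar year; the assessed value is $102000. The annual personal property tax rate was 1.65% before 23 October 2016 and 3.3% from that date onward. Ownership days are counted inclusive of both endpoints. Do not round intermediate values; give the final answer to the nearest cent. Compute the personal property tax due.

$1439.29

3 May – 22 October 2016: 173 days at 1.65% → $102000 × 1.65% × 173/366 = $795.5164
23 October – 31 December 2016: 70 days at 3.3% → $102000 × 3.3% × 70/366 = $643.7705
Total = $1439.2869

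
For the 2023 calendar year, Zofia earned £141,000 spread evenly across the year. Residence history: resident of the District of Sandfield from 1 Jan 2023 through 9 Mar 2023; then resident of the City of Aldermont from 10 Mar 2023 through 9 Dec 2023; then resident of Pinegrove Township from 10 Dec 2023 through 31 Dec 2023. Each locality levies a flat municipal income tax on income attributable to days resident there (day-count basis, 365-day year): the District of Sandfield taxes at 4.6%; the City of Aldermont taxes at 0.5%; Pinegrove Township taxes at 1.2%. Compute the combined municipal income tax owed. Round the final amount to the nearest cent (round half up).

The District of Sandfield, 1 Jan – 9 Mar 2023: 68 days → £141,000 × 4.6% × 68/365 = £1,208.3507
The City of Aldermont, 10 Mar – 9 Dec 2023: 275 days → £141,000 × 0.5% × 275/365 = £531.1644
Pinegrove Township, 10 Dec – 31 Dec 2023: 22 days → £141,000 × 1.2% × 22/365 = £101.9836
Total = £1,841.4986

£1,841.50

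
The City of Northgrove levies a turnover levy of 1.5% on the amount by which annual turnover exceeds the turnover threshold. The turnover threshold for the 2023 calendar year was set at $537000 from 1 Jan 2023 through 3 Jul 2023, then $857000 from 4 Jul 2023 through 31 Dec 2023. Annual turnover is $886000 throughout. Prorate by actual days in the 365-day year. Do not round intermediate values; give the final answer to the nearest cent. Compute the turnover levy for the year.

1 Jan – 3 Jul 2023: 184 days, exemption $537000 → ($886000 − $537000) × 1.5% × 184/365 = $2639.0137
4 Jul – 31 Dec 2023: 181 days, exemption $857000 → ($886000 − $857000) × 1.5% × 181/365 = $215.7123
Total = $2854.7260

$2854.73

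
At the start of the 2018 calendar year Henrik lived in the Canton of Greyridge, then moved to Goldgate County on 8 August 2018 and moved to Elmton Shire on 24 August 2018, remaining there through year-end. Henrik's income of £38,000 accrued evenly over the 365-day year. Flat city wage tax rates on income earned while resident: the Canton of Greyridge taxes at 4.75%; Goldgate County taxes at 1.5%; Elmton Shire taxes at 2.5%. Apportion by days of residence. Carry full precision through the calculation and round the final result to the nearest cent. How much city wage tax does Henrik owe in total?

£1,446.34

The Canton of Greyridge, 1 January – 7 August 2018: 219 days → £38,000 × 4.75% × 219/365 = £1,083.0000
Goldgate County, 8 August – 23 August 2018: 16 days → £38,000 × 1.5% × 16/365 = £24.9863
Elmton Shire, 24 August – 31 December 2018: 130 days → £38,000 × 2.5% × 130/365 = £338.3562
Total = £1,446.3425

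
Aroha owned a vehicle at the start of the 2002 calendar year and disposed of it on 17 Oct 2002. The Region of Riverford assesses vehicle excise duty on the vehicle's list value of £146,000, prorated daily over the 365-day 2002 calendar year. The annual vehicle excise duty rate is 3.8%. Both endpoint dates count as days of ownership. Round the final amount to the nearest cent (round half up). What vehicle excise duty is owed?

Days held (1 Jan – 17 Oct 2002): 290 out of 365
Tax = £146,000 × 3.8% × 290/365 = £4,408.0000

£4,408.00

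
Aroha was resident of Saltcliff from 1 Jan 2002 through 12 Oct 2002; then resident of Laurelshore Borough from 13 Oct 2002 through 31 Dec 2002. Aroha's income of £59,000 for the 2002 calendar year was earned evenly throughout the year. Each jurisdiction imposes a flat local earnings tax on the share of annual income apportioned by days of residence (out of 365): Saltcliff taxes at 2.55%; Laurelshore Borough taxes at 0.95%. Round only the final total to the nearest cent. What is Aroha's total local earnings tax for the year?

£1,297.60

Saltcliff, 1 Jan – 12 Oct 2002: 285 days → £59,000 × 2.55% × 285/365 = £1,174.7466
Laurelshore Borough, 13 Oct – 31 Dec 2002: 80 days → £59,000 × 0.95% × 80/365 = £122.8493
Total = £1,297.5959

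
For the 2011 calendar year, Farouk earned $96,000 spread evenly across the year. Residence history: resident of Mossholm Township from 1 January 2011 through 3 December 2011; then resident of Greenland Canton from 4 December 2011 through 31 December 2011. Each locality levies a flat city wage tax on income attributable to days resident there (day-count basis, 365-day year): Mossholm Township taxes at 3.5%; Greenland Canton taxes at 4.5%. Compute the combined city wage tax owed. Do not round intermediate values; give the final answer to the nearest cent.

$3,433.64

Mossholm Township, 1 January – 3 December 2011: 337 days → $96,000 × 3.5% × 337/365 = $3,102.2466
Greenland Canton, 4 December – 31 December 2011: 28 days → $96,000 × 4.5% × 28/365 = $331.3973
Total = $3,433.6438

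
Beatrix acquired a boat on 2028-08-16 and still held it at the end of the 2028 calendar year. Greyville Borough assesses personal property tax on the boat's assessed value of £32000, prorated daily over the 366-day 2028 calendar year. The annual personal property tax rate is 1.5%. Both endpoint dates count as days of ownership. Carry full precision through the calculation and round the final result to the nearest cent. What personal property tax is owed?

Days held (2028-08-16 to 2028-12-31): 138 out of 366
Tax = £32000 × 1.5% × 138/366 = £180.9836

£180.98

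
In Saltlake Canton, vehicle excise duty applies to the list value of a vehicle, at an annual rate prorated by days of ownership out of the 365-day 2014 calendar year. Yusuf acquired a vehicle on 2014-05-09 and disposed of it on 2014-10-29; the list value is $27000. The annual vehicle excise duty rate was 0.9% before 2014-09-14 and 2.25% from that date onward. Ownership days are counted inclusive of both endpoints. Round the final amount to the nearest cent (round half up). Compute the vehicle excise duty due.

$161.78

2014-05-09 to 2014-09-13: 128 days at 0.9% → $27000 × 0.9% × 128/365 = $85.2164
2014-09-14 to 2014-10-29: 46 days at 2.25% → $27000 × 2.25% × 46/365 = $76.5616
Total = $161.7781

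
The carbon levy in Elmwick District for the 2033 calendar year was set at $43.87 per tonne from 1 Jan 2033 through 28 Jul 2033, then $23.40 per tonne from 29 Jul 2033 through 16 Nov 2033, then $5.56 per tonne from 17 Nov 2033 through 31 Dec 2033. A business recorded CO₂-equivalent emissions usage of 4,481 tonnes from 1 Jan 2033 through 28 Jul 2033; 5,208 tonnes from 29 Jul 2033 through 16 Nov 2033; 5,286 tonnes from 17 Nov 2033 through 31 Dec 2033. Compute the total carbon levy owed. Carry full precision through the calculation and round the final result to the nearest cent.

$347,838.83

1 Jan – 28 Jul 2033: 4,481 tonnes at $43.87/tonne → $196,581.47
29 Jul – 16 Nov 2033: 5,208 tonnes at $23.40/tonne → $121,867.20
17 Nov – 31 Dec 2033: 5,286 tonnes at $5.56/tonne → $29,390.16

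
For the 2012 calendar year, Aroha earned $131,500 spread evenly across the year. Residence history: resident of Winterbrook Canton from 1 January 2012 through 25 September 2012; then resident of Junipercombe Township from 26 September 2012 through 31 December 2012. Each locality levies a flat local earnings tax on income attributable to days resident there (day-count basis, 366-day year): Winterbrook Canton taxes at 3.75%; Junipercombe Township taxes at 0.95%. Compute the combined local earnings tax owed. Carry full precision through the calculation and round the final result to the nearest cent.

$3,955.42

Winterbrook Canton, 1 January – 25 September 2012: 269 days → $131,500 × 3.75% × 269/366 = $3,624.3340
Junipercombe Township, 26 September – 31 December 2012: 97 days → $131,500 × 0.95% × 97/366 = $331.0854
Total = $3,955.4194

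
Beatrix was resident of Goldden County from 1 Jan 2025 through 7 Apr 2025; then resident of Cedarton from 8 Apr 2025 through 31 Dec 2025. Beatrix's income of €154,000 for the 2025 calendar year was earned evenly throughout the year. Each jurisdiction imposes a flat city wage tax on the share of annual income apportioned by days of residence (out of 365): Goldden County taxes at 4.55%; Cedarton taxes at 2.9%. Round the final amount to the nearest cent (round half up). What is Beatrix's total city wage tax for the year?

€5,141.28

Goldden County, 1 Jan – 7 Apr 2025: 97 days → €154,000 × 4.55% × 97/365 = €1,862.1342
Cedarton, 8 Apr – 31 Dec 2025: 268 days → €154,000 × 2.9% × 268/365 = €3,279.1452
Total = €5,141.2795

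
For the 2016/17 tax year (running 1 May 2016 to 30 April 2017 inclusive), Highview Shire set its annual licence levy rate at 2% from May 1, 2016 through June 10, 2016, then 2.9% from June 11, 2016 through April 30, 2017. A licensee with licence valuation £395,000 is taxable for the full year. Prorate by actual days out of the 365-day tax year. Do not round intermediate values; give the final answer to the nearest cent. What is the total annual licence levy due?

May 1 – June 10, 2016: 41 days at 2% → £395,000 × 2% × 41/365 = £887.3973
June 11, 2016 – April 30, 2017: 324 days at 2.9% → £395,000 × 2.9% × 324/365 = £10,168.2740
Total = £11,055.6712

£11,055.67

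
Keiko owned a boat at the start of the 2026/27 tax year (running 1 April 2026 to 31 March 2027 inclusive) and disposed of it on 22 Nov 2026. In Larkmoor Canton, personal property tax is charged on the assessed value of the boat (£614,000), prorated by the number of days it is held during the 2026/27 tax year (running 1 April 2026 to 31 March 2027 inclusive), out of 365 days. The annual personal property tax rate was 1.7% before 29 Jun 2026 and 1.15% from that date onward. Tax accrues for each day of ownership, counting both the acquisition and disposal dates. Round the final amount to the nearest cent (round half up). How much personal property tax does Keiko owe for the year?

1 Apr – 28 Jun 2026: 89 days at 1.7% → £614,000 × 1.7% × 89/365 = £2,545.1562
29 Jun – 22 Nov 2026: 147 days at 1.15% → £614,000 × 1.15% × 147/365 = £2,843.7452
Total = £5,388.9014

£5,388.90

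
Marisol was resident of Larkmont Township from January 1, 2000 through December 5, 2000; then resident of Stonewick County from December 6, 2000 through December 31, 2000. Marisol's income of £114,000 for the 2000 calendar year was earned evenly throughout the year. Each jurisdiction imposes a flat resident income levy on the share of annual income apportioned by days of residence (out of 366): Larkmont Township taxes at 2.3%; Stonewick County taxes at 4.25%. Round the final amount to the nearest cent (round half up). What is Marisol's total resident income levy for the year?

Larkmont Township, January 1 – December 5, 2000: 340 days → £114,000 × 2.3% × 340/366 = £2,435.7377
Stonewick County, December 6 – December 31, 2000: 26 days → £114,000 × 4.25% × 26/366 = £344.1803
Total = £2,779.9180

£2,779.92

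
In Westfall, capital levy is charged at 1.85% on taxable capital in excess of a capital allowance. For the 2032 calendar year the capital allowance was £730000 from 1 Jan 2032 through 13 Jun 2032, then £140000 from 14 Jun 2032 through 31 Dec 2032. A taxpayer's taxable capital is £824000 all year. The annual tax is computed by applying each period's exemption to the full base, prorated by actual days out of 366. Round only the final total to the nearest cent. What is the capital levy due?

1 Jan – 13 Jun 2032: 165 days, exemption £730000 → (£824000 − £730000) × 1.85% × 165/366 = £783.9754
14 Jun – 31 Dec 2032: 201 days, exemption £140000 → (£824000 − £140000) × 1.85% × 201/366 = £6949.3279
Total = £7733.3033

£7733.30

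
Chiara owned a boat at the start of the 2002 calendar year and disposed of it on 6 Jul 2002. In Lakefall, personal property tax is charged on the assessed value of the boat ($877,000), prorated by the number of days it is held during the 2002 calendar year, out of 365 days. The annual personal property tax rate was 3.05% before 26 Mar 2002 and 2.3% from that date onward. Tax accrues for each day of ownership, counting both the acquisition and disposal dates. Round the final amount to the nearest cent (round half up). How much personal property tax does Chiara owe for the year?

1 Jan – 25 Mar 2002: 84 days at 3.05% → $877,000 × 3.05% × 84/365 = $6,155.8192
26 Mar – 6 Jul 2002: 103 days at 2.3% → $877,000 × 2.3% × 103/365 = $5,692.0904
Total = $11,847.9096

$11,847.91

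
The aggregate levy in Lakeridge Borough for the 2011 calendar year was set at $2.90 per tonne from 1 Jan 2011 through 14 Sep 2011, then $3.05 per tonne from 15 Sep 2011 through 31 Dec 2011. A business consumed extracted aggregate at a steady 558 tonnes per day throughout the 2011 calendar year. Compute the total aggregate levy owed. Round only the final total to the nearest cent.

$599,682.60

1 Jan – 14 Sep 2011: 257 days × 558 tonnes/day = 143,406 tonnes at $2.90/tonne → $415,877.40
15 Sep – 31 Dec 2011: 108 days × 558 tonnes/day = 60,264 tonnes at $3.05/tonne → $183,805.20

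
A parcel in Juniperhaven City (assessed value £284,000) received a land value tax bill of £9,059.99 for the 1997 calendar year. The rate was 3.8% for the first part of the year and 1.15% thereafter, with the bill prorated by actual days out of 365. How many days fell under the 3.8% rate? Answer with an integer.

Let d = days at the first rate; then 365 − d days at the second rate.
£284,000 × [3.8%·d + 1.15%·(365−d)] / 365 = £9,059.99
Solving gives d = 281, so the new rate took effect on 9 Oct 1997.

281 days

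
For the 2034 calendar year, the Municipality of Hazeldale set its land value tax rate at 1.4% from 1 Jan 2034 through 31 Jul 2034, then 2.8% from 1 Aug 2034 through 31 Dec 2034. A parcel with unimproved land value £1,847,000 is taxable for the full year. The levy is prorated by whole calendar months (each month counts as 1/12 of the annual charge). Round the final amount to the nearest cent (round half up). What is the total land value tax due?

1 Jan – 31 Jul 2034: 7 months at 1.4% → £1,847,000 × 1.4% × 7/12 = £15,083.8333
1 Aug – 31 Dec 2034: 5 months at 2.8% → £1,847,000 × 2.8% × 5/12 = £21,548.3333
Total = £36,632.1667

£36,632.17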